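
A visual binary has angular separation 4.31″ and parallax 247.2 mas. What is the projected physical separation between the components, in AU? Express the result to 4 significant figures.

17.44 AU

d = 1/p = 1/0.2472″ = 4.0453 pc.
At distance d (pc), an angle of θ arcsec spans θ·d AU: s = 4.31 × 4.0453 = 17.435 AU.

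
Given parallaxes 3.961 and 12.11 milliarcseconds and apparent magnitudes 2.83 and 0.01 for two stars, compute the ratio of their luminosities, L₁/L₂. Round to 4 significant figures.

d₁ = 1/p₁ = 1/0.003961″ = 252.46 pc; d₂ = 1/p₂ = 1/0.01211″ = 82.576 pc.
M₁ = m₁ − 5 log₁₀ d₁ + 5 = 2.83 − 12.0110 + 5 = -4.1810.
M₂ = 0.01 − 9.5843 + 5 = -4.5743.
L₁/L₂ = 10^(0.4(M₂ − M₁)) = 10^(0.4 × (-0.3933)) = 10^(-0.15732) = 0.69611.

L₁/L₂ = 0.6961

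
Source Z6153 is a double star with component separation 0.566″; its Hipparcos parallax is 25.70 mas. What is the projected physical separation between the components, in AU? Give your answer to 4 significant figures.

d = 1/p = 1/0.02570″ = 38.911 pc.
At distance d (pc), an angle of θ arcsec spans θ·d AU: s = 0.566 × 38.911 = 22.024 AU.

22.02 AU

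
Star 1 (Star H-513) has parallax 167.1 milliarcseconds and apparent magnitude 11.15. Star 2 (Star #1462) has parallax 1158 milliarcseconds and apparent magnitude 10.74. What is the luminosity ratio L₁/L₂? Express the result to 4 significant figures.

L₁/L₂ = 32.92

d₁ = 1/p₁ = 1/0.1671″ = 5.9844 pc; d₂ = 1/p₂ = 1/1.158″ = 0.86356 pc.
M₁ = m₁ − 5 log₁₀ d₁ + 5 = 11.15 − 3.8851 + 5 = 12.2649.
M₂ = 10.74 − (-0.3185) + 5 = 16.0585.
L₁/L₂ = 10^(0.4(M₂ − M₁)) = 10^(0.4 × 3.7936) = 10^1.51744 = 32.918.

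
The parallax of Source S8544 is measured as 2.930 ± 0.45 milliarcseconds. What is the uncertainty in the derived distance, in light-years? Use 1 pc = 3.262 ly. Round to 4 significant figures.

d = 1/p, so σ_d = σ_p / p².
σ_d = 0.000450 / (0.002930)² = 0.000450 / 0.0000085849 = 52.418 pc = 52.418 × 3.262 ly = 170.99 ly.

171.0 ly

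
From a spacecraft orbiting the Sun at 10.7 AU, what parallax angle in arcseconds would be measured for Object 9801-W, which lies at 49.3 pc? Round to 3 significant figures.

p (arcsec) = B (AU) / d (pc).
p = 10.7 / 49.3 = 0.21704 arcsec.

0.217 arcsec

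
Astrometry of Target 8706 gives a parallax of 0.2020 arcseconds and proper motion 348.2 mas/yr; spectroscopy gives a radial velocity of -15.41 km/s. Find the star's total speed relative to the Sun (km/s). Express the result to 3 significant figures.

17.4 km/s

d = 1/p = 1/0.2020″ = 4.9505 pc.
μ = 348.2 mas/yr = 0.3482 ″/yr.
v_t = 4.740 μ d = 4.740 × 0.3482 × 4.9505 = 8.1706 km/s.
v = √(v_r² + v_t²) = √((-15.41)² + 8.1706²) = √304.227 = 17.442 km/s.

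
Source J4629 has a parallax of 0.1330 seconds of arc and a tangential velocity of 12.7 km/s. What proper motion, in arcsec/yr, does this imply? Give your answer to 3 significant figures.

0.356 arcsec/yr

d = 1/p = 1/0.1330″ = 7.5188 pc.
μ = v_t / (4.74 d) = 12.7 / (4.74 × 7.5188) = 12.7 / 35.639 = 0.35635 ″/yr.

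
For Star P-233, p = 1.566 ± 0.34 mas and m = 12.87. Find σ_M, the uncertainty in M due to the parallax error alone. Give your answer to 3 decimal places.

M = m − 5 log₁₀ d + 5 = m + 5 log₁₀ p + 5, so ∂M/∂p = 5/(p ln 10).
σ_M = (5/ln 10) · (σ_p/p) = 2.1715 × 0.34/1.566 = 2.1715 × 0.21711 = 0.47145.

σ_M = 0.471 mag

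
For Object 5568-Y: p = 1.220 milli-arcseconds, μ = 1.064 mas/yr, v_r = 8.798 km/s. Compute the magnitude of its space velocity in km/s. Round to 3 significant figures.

9.72 km/s

d = 1/p = 1/0.001220″ = 819.67 pc.
μ = 1.064 mas/yr = 0.001064 ″/yr.
v_t = 4.740 μ d = 4.740 × 0.001064 × 819.67 = 4.1339 km/s.
v = √(v_r² + v_t²) = √(8.798² + 4.1339²) = √94.4939 = 9.7208 km/s.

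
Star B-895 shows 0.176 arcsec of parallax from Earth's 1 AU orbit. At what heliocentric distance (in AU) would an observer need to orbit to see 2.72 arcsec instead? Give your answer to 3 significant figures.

Parallax scales linearly with baseline: p ∝ B, so B = p_target / p_Earth × 1 AU.
B = 2.72 / 0.176 = 15.455 AU.

15.5 AU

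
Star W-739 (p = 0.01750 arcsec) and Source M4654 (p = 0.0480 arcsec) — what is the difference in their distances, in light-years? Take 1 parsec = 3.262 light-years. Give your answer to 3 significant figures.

d_A = 1/0.01750″ = 57.143 pc; d_B = 1/0.04800″ = 20.833 pc.
|d_B − d_A| = |20.833 − 57.143| = 36.31 pc = 36.31 × 3.262 ly = 118.44 ly.

118 ly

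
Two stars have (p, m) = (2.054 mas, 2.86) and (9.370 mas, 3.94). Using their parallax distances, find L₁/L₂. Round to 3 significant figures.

L₁/L₂ = 56.3

d₁ = 1/p₁ = 1/0.002054″ = 486.85 pc; d₂ = 1/p₂ = 1/0.009370″ = 106.72 pc.
M₁ = m₁ − 5 log₁₀ d₁ + 5 = 2.86 − 13.4370 + 5 = -5.5770.
M₂ = 3.94 − 10.1412 + 5 = -1.2012.
L₁/L₂ = 10^(0.4(M₂ − M₁)) = 10^(0.4 × 4.3758) = 10^1.75032 = 56.276.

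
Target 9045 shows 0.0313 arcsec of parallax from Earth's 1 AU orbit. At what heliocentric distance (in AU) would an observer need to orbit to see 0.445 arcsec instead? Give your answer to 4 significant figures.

Parallax scales linearly with baseline: p ∝ B, so B = p_target / p_Earth × 1 AU.
B = 0.445 / 0.0313 = 14.217 AU.

14.22 AU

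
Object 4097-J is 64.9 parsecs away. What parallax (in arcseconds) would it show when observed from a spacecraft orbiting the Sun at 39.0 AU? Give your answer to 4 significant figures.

p (arcsec) = B (AU) / d (pc).
p = 39.0 / 64.9 = 0.60092 arcsec.

0.6009 arcsec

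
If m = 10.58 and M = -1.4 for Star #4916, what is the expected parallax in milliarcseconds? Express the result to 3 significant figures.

m − M = 10.58 − (-1.4) = 11.98.
d = 10^((m−M)/5 + 1) = 10^3.396 = 2488.9 pc.
p = 1/d = 1/2488.9 = 0.00040178 arcsec = 0.40178 mas.

0.402 mas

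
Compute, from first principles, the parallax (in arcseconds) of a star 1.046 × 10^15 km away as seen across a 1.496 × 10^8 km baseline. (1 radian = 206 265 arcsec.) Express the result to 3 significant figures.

0.0295 arcsec

θ ≈ B/d = (1.496 × 10^8) / (1.046 × 10^15) = 1.4302 × 10^-7 rad.
In arcseconds: 1.4302 × 10^-7 × 206265 = 0.0295″.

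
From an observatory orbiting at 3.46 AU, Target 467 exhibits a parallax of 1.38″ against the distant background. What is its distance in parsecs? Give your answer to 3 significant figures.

With baseline B (in AU) and parallax p (in arcsec), d = B/p parsecs.
d = 3.46 / 1.38 = 2.5072 pc.

2.51 pc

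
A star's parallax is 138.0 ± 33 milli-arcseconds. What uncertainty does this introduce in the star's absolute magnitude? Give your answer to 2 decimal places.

σ_M = 0.52 mag

M = m − 5 log₁₀ d + 5 = m + 5 log₁₀ p + 5, so ∂M/∂p = 5/(p ln 10).
σ_M = (5/ln 10) · (σ_p/p) = 2.1715 × 33/138.0 = 2.1715 × 0.23913 = 0.51927.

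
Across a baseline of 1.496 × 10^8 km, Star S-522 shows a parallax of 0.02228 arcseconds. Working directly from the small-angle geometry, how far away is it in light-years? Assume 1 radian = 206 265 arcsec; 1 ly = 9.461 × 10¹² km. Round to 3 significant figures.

146 ly

θ = 0.02228″ = 0.02228/206265 = 1.0802 × 10^-7 rad.
d = B/θ = (1.496 × 10^8) / (1.0802 × 10^-7) = 1.3849 × 10^15 km = (1.3849 × 10^15) / (9.461 × 10^12) ly = 146.38 ly.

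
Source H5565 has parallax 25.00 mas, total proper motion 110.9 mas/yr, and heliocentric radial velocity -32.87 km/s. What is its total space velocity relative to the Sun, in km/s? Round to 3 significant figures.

39.0 km/s

d = 1/p = 1/0.02500″ = 40 pc.
μ = 110.9 mas/yr = 0.1109 ″/yr.
v_t = 4.740 μ d = 4.740 × 0.1109 × 40 = 21.027 km/s.
v = √(v_r² + v_t²) = √((-32.87)² + 21.027²) = √1522.57 = 39.02 km/s.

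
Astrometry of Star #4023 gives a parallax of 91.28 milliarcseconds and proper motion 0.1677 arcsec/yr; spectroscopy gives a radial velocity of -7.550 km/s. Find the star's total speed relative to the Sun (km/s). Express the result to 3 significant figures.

11.5 km/s

d = 1/p = 1/0.09128″ = 10.955 pc.
v_t = 4.740 μ d = 4.740 × 0.1677 × 10.955 = 8.7081 km/s.
v = √(v_r² + v_t²) = √((-7.550)² + 8.7081²) = √132.834 = 11.525 km/s.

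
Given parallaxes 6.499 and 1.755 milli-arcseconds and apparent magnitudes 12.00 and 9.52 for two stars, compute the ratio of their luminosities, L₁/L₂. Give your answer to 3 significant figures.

L₁/L₂ = 0.00743

d₁ = 1/p₁ = 1/0.006499″ = 153.87 pc; d₂ = 1/p₂ = 1/0.001755″ = 569.8 pc.
M₁ = m₁ − 5 log₁₀ d₁ + 5 = 12.00 − 10.9358 + 5 = 6.0642.
M₂ = 9.52 − 13.7786 + 5 = 0.7414.
L₁/L₂ = 10^(0.4(M₂ − M₁)) = 10^(0.4 × (-5.3228)) = 10^(-2.12912) = 0.0074281.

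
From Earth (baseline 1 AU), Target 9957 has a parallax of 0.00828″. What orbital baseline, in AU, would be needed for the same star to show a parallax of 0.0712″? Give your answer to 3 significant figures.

Parallax scales linearly with baseline: p ∝ B, so B = p_target / p_Earth × 1 AU.
B = 0.0712 / 0.00828 = 8.599 AU.

8.60 AU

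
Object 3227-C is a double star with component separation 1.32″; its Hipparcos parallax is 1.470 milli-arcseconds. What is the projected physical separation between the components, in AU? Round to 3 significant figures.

d = 1/p = 1/0.001470″ = 680.27 pc.
At distance d (pc), an angle of θ arcsec spans θ·d AU: s = 1.32 × 680.27 = 897.96 AU.

898 AU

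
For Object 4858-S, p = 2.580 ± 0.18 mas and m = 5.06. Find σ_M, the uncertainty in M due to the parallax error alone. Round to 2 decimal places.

σ_M = 0.15 mag

M = m − 5 log₁₀ d + 5 = m + 5 log₁₀ p + 5, so ∂M/∂p = 5/(p ln 10).
σ_M = (5/ln 10) · (σ_p/p) = 2.1715 × 0.18/2.580 = 2.1715 × 0.069767 = 0.1515.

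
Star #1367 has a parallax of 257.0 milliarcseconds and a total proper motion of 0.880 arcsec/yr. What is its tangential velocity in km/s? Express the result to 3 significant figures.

16.2 km/s

d = 1/p = 1/0.2570″ = 3.8911 pc.
v_t = 4.74 × μ × d = 4.74 × 0.880 × 3.8911 = 16.231 km/s.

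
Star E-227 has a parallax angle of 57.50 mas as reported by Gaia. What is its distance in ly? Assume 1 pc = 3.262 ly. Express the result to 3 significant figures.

p = 57.50 mas = 0.05750 arcsec.
d = 1/p = 1/0.05750 = 17.391 pc.
In light-years: 17.391 × 3.262 = 56.729 ly.

56.7 ly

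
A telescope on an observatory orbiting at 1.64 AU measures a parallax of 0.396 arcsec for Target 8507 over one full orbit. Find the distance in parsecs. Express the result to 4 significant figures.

4.141 pc

With baseline B (in AU) and parallax p (in arcsec), d = B/p parsecs.
d = 1.64 / 0.396 = 4.1414 pc.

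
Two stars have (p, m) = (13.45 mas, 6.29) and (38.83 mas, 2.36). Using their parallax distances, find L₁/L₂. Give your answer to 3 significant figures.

L₁/L₂ = 0.223

d₁ = 1/p₁ = 1/0.01345″ = 74.349 pc; d₂ = 1/p₂ = 1/0.03883″ = 25.753 pc.
M₁ = m₁ − 5 log₁₀ d₁ + 5 = 6.29 − 9.3564 + 5 = 1.9336.
M₂ = 2.36 − 7.0541 + 5 = 0.3059.
L₁/L₂ = 10^(0.4(M₂ − M₁)) = 10^(0.4 × (-1.6277)) = 10^(-0.65108) = 0.22332.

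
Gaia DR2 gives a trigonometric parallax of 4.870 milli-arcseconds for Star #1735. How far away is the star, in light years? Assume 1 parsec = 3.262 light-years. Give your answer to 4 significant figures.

669.8 light years

p = 4.870 milli-arcseconds = 0.004870 arcsec.
d = 1/p = 1/0.004870 = 205.34 pc.
In light-years: 205.34 × 3.262 = 669.82 ly.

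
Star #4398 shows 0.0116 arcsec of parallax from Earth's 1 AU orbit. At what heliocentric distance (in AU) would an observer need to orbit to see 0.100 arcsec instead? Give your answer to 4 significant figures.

8.621 AU

Parallax scales linearly with baseline: p ∝ B, so B = p_target / p_Earth × 1 AU.
B = 0.100 / 0.0116 = 8.6207 AU.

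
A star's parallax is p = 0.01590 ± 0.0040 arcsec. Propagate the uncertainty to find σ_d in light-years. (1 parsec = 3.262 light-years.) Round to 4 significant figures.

51.61 ly

d = 1/p, so σ_d = σ_p / p².
σ_d = 0.00400 / (0.01590)² = 0.00400 / 0.00025281 = 15.822 pc = 15.822 × 3.262 ly = 51.611 ly.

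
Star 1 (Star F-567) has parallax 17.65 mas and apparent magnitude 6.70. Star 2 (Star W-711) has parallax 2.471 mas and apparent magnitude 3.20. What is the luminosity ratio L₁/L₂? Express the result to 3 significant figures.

L₁/L₂ = 0.000780

d₁ = 1/p₁ = 1/0.01765″ = 56.657 pc; d₂ = 1/p₂ = 1/0.002471″ = 404.69 pc.
M₁ = m₁ − 5 log₁₀ d₁ + 5 = 6.70 − 8.7663 + 5 = 2.9337.
M₂ = 3.20 − 13.0356 + 5 = -4.8356.
L₁/L₂ = 10^(0.4(M₂ − M₁)) = 10^(0.4 × (-7.7693)) = 10^(-3.10772) = 0.00078033.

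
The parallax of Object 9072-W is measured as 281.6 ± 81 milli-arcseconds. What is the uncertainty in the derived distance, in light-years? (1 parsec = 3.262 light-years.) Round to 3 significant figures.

d = 1/p, so σ_d = σ_p / p².
σ_d = 0.0810 / (0.2816)² = 0.0810 / 0.079299 = 1.0215 pc = 1.0215 × 3.262 ly = 3.3321 ly.

3.33 ly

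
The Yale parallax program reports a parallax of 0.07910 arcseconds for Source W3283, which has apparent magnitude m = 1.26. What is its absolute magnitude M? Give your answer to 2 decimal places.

M = 0.75

d = 1/p = 1/0.07910″ = 12.642 pc.
m − M = 5 log₁₀(12.642) − 5 = 5.5091 − 5 = 0.5091.
M = m − (m − M) = 1.26 − 0.5091 = 0.75.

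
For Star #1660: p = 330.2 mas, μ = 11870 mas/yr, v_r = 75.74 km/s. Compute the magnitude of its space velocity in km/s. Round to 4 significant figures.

186.5 km/s

d = 1/p = 1/0.3302″ = 3.0285 pc.
μ = 11870 mas/yr = 11.87 ″/yr.
v_t = 4.740 μ d = 4.740 × 11.87 × 3.0285 = 170.39 km/s.
v = √(v_r² + v_t²) = √(75.74² + 170.39²) = √34769.3 = 186.47 km/s.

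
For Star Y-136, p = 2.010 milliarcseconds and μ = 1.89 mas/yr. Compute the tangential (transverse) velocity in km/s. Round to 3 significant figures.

4.46 km/s

d = 1/p = 1/0.002010″ = 497.51 pc.
μ = 1.89 mas/yr = 0.00189 ″/yr.
v_t = 4.74 × μ × d = 4.74 × 0.00189 × 497.51 = 4.457 km/s.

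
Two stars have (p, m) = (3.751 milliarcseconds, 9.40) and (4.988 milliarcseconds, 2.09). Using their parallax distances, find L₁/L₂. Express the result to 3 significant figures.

d₁ = 1/p₁ = 1/0.003751″ = 266.6 pc; d₂ = 1/p₂ = 1/0.004988″ = 200.48 pc.
M₁ = m₁ − 5 log₁₀ d₁ + 5 = 9.40 − 12.1293 + 5 = 2.2707.
M₂ = 2.09 − 11.5104 + 5 = -4.4204.
L₁/L₂ = 10^(0.4(M₂ − M₁)) = 10^(0.4 × (-6.6911)) = 10^(-2.67644) = 0.0021065.

L₁/L₂ = 0.00211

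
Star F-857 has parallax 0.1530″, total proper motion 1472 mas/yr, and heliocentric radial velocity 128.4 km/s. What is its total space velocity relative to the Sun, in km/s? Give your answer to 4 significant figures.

136.3 km/s

d = 1/p = 1/0.1530″ = 6.5359 pc.
μ = 1472 mas/yr = 1.472 ″/yr.
v_t = 4.740 μ d = 4.740 × 1.472 × 6.5359 = 45.603 km/s.
v = √(v_r² + v_t²) = √(128.4² + 45.603²) = √18566.2 = 136.26 km/s.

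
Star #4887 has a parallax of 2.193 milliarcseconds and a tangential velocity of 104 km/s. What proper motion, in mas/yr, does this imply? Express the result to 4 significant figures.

d = 1/p = 1/0.002193″ = 456 pc.
μ = v_t / (4.74 d) = 104 / (4.74 × 456) = 104 / 2161.4 = 0.048117 ″/yr = 48.117 mas/yr.

48.12 mas/yr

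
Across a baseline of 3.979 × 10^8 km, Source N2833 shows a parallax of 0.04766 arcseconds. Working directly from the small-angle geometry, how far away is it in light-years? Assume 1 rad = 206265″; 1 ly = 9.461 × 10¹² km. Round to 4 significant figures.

182.0 ly

θ = 0.04766″ = 0.04766/206265 = 2.3106 × 10^-7 rad.
d = B/θ = (3.979 × 10^8) / (2.3106 × 10^-7) = 1.7221 × 10^15 km = (1.7221 × 10^15) / (9.461 × 10^12) ly = 182.02 ly.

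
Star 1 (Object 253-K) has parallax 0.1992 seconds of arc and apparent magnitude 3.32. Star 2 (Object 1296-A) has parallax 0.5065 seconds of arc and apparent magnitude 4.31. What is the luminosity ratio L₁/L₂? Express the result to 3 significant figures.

L₁/L₂ = 16.1

d₁ = 1/p₁ = 1/0.1992″ = 5.0201 pc; d₂ = 1/p₂ = 1/0.5065″ = 1.9743 pc.
M₁ = m₁ − 5 log₁₀ d₁ + 5 = 3.32 − 3.5036 + 5 = 4.8164.
M₂ = 4.31 − 1.4771 + 5 = 7.8329.
L₁/L₂ = 10^(0.4(M₂ − M₁)) = 10^(0.4 × 3.0165) = 10^1.20660 = 16.092.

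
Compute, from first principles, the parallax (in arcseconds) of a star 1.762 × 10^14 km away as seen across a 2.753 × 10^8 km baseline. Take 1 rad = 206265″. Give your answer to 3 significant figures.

0.322 arcsec

θ ≈ B/d = (2.753 × 10^8) / (1.762 × 10^14) = 1.5624 × 10^-6 rad.
In arcseconds: 1.5624 × 10^-6 × 206265 = 0.32227″.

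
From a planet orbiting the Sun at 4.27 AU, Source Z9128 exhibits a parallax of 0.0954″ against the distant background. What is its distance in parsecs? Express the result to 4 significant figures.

44.76 pc

With baseline B (in AU) and parallax p (in arcsec), d = B/p parsecs.
d = 4.27 / 0.0954 = 44.759 pc.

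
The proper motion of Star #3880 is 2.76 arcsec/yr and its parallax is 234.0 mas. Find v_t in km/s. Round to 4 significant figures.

55.91 km/s

d = 1/p = 1/0.2340″ = 4.2735 pc.
v_t = 4.74 × μ × d = 4.74 × 2.76 × 4.2735 = 55.908 km/s.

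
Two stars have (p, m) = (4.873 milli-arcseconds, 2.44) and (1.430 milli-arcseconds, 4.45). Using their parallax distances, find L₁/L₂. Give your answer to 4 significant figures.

d₁ = 1/p₁ = 1/0.004873″ = 205.21 pc; d₂ = 1/p₂ = 1/0.001430″ = 699.3 pc.
M₁ = m₁ − 5 log₁₀ d₁ + 5 = 2.44 − 11.5610 + 5 = -4.1210.
M₂ = 4.45 − 14.2233 + 5 = -4.7733.
L₁/L₂ = 10^(0.4(M₂ − M₁)) = 10^(0.4 × (-0.6523)) = 10^(-0.26092) = 0.54838.

L₁/L₂ = 0.5484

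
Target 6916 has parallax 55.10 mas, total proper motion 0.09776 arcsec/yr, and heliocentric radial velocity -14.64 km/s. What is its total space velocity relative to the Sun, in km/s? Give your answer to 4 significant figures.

16.88 km/s

d = 1/p = 1/0.05510″ = 18.149 pc.
v_t = 4.740 μ d = 4.740 × 0.09776 × 18.149 = 8.4099 km/s.
v = √(v_r² + v_t²) = √((-14.64)² + 8.4099²) = √285.056 = 16.884 km/s.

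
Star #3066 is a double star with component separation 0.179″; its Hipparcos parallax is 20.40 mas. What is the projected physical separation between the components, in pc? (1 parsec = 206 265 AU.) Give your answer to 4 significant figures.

4.254 × 10^-5 pc

d = 1/p = 1/0.02040″ = 49.02 pc.
At distance d (pc), an angle of θ arcsec spans θ·d AU: s = 0.179 × 49.02 = 8.7746 AU.
= 8.7746 / 206265 = 4.2540 × 10^-5 pc.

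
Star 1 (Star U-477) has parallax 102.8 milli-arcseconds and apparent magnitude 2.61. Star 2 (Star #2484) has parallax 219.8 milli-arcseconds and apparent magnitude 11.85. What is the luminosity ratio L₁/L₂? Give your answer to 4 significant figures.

L₁/L₂ = 22700

d₁ = 1/p₁ = 1/0.1028″ = 9.7276 pc; d₂ = 1/p₂ = 1/0.2198″ = 4.5496 pc.
M₁ = m₁ − 5 log₁₀ d₁ + 5 = 2.61 − 4.9400 + 5 = 2.6700.
M₂ = 11.85 − 3.2899 + 5 = 13.5601.
L₁/L₂ = 10^(0.4(M₂ − M₁)) = 10^(0.4 × 10.8901) = 10^4.35604 = 22701.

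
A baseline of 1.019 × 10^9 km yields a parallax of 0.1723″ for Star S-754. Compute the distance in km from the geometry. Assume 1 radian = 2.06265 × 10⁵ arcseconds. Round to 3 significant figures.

θ = 0.1723″ = 0.1723/206265 = 8.3533 × 10^-7 rad.
d = B/θ = (1.019 × 10^9) / (8.3533 × 10^-7) = 1.2199 × 10^15 km.

1.22 × 10^15 km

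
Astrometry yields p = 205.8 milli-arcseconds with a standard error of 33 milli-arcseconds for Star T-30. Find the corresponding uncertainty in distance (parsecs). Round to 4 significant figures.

0.7792 pc

d = 1/p, so σ_d = σ_p / p².
σ_d = 0.0330 / (0.2058)² = 0.0330 / 0.042354 = 0.77915 pc.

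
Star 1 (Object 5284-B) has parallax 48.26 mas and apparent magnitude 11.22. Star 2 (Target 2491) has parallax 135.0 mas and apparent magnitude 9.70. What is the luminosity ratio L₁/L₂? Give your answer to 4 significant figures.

L₁/L₂ = 1.930

d₁ = 1/p₁ = 1/0.04826″ = 20.721 pc; d₂ = 1/p₂ = 1/0.1350″ = 7.4074 pc.
M₁ = m₁ − 5 log₁₀ d₁ + 5 = 11.22 − 6.5821 + 5 = 9.6379.
M₂ = 9.70 − 4.3483 + 5 = 10.3517.
L₁/L₂ = 10^(0.4(M₂ − M₁)) = 10^(0.4 × 0.7138) = 10^0.28552 = 1.9298.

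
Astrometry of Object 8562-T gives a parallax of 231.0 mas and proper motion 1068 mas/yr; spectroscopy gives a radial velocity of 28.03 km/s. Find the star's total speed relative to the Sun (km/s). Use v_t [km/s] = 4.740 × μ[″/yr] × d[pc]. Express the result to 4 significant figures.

35.58 km/s

d = 1/p = 1/0.2310″ = 4.329 pc.
μ = 1068 mas/yr = 1.068 ″/yr.
v_t = 4.740 μ d = 4.740 × 1.068 × 4.329 = 21.915 km/s.
v = √(v_r² + v_t²) = √(28.03² + 21.915²) = √1265.95 = 35.58 km/s.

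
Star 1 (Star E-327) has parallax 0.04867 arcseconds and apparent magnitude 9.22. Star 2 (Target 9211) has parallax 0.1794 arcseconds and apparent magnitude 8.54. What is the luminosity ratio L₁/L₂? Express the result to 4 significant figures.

d₁ = 1/p₁ = 1/0.04867″ = 20.547 pc; d₂ = 1/p₂ = 1/0.1794″ = 5.5741 pc.
M₁ = m₁ − 5 log₁₀ d₁ + 5 = 9.22 − 6.5637 + 5 = 7.6563.
M₂ = 8.54 − 3.7309 + 5 = 9.8091.
L₁/L₂ = 10^(0.4(M₂ − M₁)) = 10^(0.4 × 2.1528) = 10^0.86112 = 7.2631.

L₁/L₂ = 7.263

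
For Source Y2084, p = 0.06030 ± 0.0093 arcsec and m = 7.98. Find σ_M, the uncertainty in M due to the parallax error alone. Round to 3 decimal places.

σ_M = 0.335 mag

M = m − 5 log₁₀ d + 5 = m + 5 log₁₀ p + 5, so ∂M/∂p = 5/(p ln 10).
σ_M = (5/ln 10) · (σ_p/p) = 2.1715 × 0.0093/0.06030 = 2.1715 × 0.15423 = 0.33491.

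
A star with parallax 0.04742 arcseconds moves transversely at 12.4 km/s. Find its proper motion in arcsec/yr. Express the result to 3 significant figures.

0.124 arcsec/yr

d = 1/p = 1/0.04742″ = 21.088 pc.
μ = v_t / (4.74 d) = 12.4 / (4.74 × 21.088) = 12.4 / 99.957 = 0.12405 ″/yr.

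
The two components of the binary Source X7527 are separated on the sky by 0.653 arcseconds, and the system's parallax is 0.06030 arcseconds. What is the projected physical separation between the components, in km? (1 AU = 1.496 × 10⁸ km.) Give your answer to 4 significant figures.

d = 1/p = 1/0.06030″ = 16.584 pc.
At distance d (pc), an angle of θ arcsec spans θ·d AU: s = 0.653 × 16.584 = 10.829 AU.
= 10.829 × 1.496 × 10⁸ km = 1.6200 × 10^9 km.

1.620 × 10^9 km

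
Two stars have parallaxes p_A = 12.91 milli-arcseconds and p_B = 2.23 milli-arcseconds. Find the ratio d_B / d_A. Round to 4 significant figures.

Since d = 1/p, d_B/d_A = p_A/p_B.
= 12.91 / 2.23 = 5.7892.

5.789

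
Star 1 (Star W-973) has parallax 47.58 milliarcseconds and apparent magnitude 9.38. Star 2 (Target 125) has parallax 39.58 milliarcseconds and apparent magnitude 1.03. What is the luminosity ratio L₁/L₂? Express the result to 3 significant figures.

d₁ = 1/p₁ = 1/0.04758″ = 21.017 pc; d₂ = 1/p₂ = 1/0.03958″ = 25.265 pc.
M₁ = m₁ − 5 log₁₀ d₁ + 5 = 9.38 − 6.6129 + 5 = 7.7671.
M₂ = 1.03 − 7.0126 + 5 = -0.9826.
L₁/L₂ = 10^(0.4(M₂ − M₁)) = 10^(0.4 × (-8.7497)) = 10^(-3.49988) = 0.00031632.

L₁/L₂ = 0.000316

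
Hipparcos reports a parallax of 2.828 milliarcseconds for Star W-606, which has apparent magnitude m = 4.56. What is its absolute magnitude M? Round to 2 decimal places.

M = -3.18

d = 1/p = 1/0.002828″ = 353.61 pc.
m − M = 5 log₁₀(353.61) − 5 = 12.7426 − 5 = 7.7426.
M = m − (m − M) = 4.56 − 7.7426 = -3.18.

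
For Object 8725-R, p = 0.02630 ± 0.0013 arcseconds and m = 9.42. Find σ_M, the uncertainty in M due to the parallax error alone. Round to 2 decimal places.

σ_M = 0.11 mag

M = m − 5 log₁₀ d + 5 = m + 5 log₁₀ p + 5, so ∂M/∂p = 5/(p ln 10).
σ_M = (5/ln 10) · (σ_p/p) = 2.1715 × 0.0013/0.02630 = 2.1715 × 0.04943 = 0.10734.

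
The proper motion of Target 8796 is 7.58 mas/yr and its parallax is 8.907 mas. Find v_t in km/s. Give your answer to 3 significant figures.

d = 1/p = 1/0.008907″ = 112.27 pc.
μ = 7.58 mas/yr = 0.00758 ″/yr.
v_t = 4.74 × μ × d = 4.74 × 0.00758 × 112.27 = 4.0338 km/s.

4.03 km/s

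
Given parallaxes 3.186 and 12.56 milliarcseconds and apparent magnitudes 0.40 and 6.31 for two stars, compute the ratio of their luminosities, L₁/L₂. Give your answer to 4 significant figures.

L₁/L₂ = 3593

d₁ = 1/p₁ = 1/0.003186″ = 313.87 pc; d₂ = 1/p₂ = 1/0.01256″ = 79.618 pc.
M₁ = m₁ − 5 log₁₀ d₁ + 5 = 0.40 − 12.4837 + 5 = -7.0837.
M₂ = 6.31 − 9.5051 + 5 = 1.8049.
L₁/L₂ = 10^(0.4(M₂ − M₁)) = 10^(0.4 × 8.8886) = 10^3.55544 = 3592.9.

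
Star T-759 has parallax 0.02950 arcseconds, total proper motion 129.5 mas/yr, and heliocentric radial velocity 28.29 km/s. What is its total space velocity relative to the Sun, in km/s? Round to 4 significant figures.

d = 1/p = 1/0.02950″ = 33.898 pc.
μ = 129.5 mas/yr = 0.1295 ″/yr.
v_t = 4.740 μ d = 4.740 × 0.1295 × 33.898 = 20.808 km/s.
v = √(v_r² + v_t²) = √(28.29² + 20.808²) = √1233.3 = 35.118 km/s.

35.12 km/s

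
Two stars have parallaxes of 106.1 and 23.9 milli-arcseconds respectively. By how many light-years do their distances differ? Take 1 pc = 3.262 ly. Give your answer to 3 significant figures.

d_A = 1/0.1061″ = 9.4251 pc; d_B = 1/0.02390″ = 41.841 pc.
|d_B − d_A| = |41.841 − 9.4251| = 32.416 pc = 32.416 × 3.262 ly = 105.74 ly.

106 ly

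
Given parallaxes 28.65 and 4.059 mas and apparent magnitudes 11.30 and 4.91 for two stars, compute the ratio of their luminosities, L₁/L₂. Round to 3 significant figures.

L₁/L₂ = 5.58 × 10^-5

d₁ = 1/p₁ = 1/0.02865″ = 34.904 pc; d₂ = 1/p₂ = 1/0.004059″ = 246.37 pc.
M₁ = m₁ − 5 log₁₀ d₁ + 5 = 11.30 − 7.7144 + 5 = 8.5856.
M₂ = 4.91 − 11.9579 + 5 = -2.0479.
L₁/L₂ = 10^(0.4(M₂ − M₁)) = 10^(0.4 × (-10.6335)) = 10^(-4.25340) = 0.000055796.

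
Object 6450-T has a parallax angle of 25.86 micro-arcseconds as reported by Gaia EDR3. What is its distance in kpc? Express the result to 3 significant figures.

38.7 kpc

p = 25.86 micro-arcseconds = 0.00002586 arcsec.
d = 1/p = 1/0.00002586 = 38670 pc.
= 38.67 kpc.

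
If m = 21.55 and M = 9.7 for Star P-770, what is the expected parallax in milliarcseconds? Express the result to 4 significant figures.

m − M = 21.55 − 9.7 = 11.85.
d = 10^((m−M)/5 + 1) = 10^3.370 = 2344.2 pc.
p = 1/d = 1/2344.2 = 0.00042658 arcsec = 0.42658 mas.

0.4266 mas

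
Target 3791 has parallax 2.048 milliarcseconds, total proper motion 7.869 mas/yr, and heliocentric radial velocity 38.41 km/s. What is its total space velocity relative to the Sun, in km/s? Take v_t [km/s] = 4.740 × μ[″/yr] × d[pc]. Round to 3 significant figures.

42.5 km/s

d = 1/p = 1/0.002048″ = 488.28 pc.
μ = 7.869 mas/yr = 0.007869 ″/yr.
v_t = 4.740 μ d = 4.740 × 0.007869 × 488.28 = 18.212 km/s.
v = √(v_r² + v_t²) = √(38.41² + 18.212²) = √1807.01 = 42.509 km/s.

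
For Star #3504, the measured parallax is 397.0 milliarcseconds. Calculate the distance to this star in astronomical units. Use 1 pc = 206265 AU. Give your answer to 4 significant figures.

519600 AU

p = 397.0 milliarcseconds = 0.3970 arcsec.
d = 1/p = 1/0.3970 = 2.5189 pc.
In AU: 2.5189 × 206265 = 5.1956 × 10^5 AU.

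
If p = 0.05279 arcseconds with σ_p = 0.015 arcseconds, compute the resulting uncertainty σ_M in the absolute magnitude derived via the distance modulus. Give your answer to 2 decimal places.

σ_M = 0.62 mag

M = m − 5 log₁₀ d + 5 = m + 5 log₁₀ p + 5, so ∂M/∂p = 5/(p ln 10).
σ_M = (5/ln 10) · (σ_p/p) = 2.1715 × 0.015/0.05279 = 2.1715 × 0.28414 = 0.61701.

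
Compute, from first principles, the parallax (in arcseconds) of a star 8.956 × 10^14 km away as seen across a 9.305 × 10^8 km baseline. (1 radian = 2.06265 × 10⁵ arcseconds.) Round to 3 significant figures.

θ ≈ B/d = (9.305 × 10^8) / (8.956 × 10^14) = 1.0390 × 10^-6 rad.
In arcseconds: 1.0390 × 10^-6 × 206265 = 0.21431″.

0.214 arcsec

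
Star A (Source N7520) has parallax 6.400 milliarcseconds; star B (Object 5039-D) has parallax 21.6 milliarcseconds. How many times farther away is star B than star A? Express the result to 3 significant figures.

Since d = 1/p, d_B/d_A = p_A/p_B.
= 6.400 / 21.6 = 0.2963.

0.296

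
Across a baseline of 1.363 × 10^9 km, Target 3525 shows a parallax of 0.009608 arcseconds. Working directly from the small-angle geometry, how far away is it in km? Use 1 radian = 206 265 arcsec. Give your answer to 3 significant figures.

θ = 0.009608″ = 0.009608/206265 = 4.6581 × 10^-8 rad.
d = B/θ = (1.363 × 10^9) / (4.6581 × 10^-8) = 2.9261 × 10^16 km.

2.93 × 10^16 km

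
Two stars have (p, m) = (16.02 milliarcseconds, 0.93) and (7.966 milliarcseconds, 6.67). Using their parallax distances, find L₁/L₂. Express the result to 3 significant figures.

L₁/L₂ = 48.9

d₁ = 1/p₁ = 1/0.01602″ = 62.422 pc; d₂ = 1/p₂ = 1/0.007966″ = 125.53 pc.
M₁ = m₁ − 5 log₁₀ d₁ + 5 = 0.93 − 8.9767 + 5 = -3.0467.
M₂ = 6.67 − 10.4937 + 5 = 1.1763.
L₁/L₂ = 10^(0.4(M₂ − M₁)) = 10^(0.4 × 4.2230) = 10^1.68920 = 48.888.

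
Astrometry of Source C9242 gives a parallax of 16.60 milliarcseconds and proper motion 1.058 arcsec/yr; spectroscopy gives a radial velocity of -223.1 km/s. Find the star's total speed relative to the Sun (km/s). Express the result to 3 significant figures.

376 km/s

d = 1/p = 1/0.01660″ = 60.241 pc.
v_t = 4.740 μ d = 4.740 × 1.058 × 60.241 = 302.1 km/s.
v = √(v_r² + v_t²) = √((-223.1)² + 302.1²) = √141038 = 375.55 km/s.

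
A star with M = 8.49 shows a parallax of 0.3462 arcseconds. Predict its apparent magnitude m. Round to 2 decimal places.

m = 5.79

d = 1/p = 1/0.3462″ = 2.8885 pc.
m − M = 5 log₁₀ d − 5 = 5 log₁₀(2.8885) − 5 = 2.3034 − 5 = -2.6966.
m = M + (m − M) = 8.49 + (-2.6966) = 5.79.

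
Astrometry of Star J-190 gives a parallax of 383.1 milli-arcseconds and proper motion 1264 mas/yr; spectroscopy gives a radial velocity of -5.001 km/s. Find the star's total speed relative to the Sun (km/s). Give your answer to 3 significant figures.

16.4 km/s

d = 1/p = 1/0.3831″ = 2.6103 pc.
μ = 1264 mas/yr = 1.264 ″/yr.
v_t = 4.740 μ d = 4.740 × 1.264 × 2.6103 = 15.639 km/s.
v = √(v_r² + v_t²) = √((-5.001)² + 15.639²) = √269.588 = 16.419 km/s.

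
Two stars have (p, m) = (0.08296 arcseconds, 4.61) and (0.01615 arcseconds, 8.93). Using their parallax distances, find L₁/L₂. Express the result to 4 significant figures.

L₁/L₂ = 2.026

d₁ = 1/p₁ = 1/0.08296″ = 12.054 pc; d₂ = 1/p₂ = 1/0.01615″ = 61.92 pc.
M₁ = m₁ − 5 log₁₀ d₁ + 5 = 4.61 − 5.4057 + 5 = 4.2043.
M₂ = 8.93 − 8.9592 + 5 = 4.9708.
L₁/L₂ = 10^(0.4(M₂ − M₁)) = 10^(0.4 × 0.7665) = 10^0.30660 = 2.0258.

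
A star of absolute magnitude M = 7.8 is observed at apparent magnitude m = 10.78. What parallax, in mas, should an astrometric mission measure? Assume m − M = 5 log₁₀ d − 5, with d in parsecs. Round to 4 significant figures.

25.35 mas

m − M = 10.78 − 7.8 = 2.98.
d = 10^((m−M)/5 + 1) = 10^1.596 = 39.446 pc.
p = 1/d = 1/39.446 = 0.025351 arcsec = 25.351 mas.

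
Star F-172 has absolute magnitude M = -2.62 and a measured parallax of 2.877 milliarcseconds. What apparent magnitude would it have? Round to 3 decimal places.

m = 5.085

d = 1/p = 1/0.002877″ = 347.58 pc.
m − M = 5 log₁₀ d − 5 = 5 log₁₀(347.58) − 5 = 12.7053 − 5 = 7.7053.
m = M + (m − M) = -2.62 + 7.7053 = 5.085.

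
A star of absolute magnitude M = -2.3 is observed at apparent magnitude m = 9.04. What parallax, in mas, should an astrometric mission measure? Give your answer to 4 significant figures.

0.5395 mas

m − M = 9.04 − (-2.3) = 11.34.
d = 10^((m−M)/5 + 1) = 10^3.268 = 1853.5 pc.
p = 1/d = 1/1853.5 = 0.00053952 arcsec = 0.53952 mas.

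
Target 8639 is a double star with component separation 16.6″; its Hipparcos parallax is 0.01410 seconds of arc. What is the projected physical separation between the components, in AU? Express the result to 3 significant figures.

1180 AU

d = 1/p = 1/0.01410″ = 70.922 pc.
At distance d (pc), an angle of θ arcsec spans θ·d AU: s = 16.6 × 70.922 = 1177.3 AU.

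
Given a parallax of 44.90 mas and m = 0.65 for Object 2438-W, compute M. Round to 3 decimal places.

M = -1.089

d = 1/p = 1/0.04490″ = 22.272 pc.
m − M = 5 log₁₀(22.272) − 5 = 6.7388 − 5 = 1.7388.
M = m − (m − M) = 0.65 − 1.7388 = -1.089.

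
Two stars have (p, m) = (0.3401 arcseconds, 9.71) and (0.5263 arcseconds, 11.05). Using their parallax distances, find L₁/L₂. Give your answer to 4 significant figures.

L₁/L₂ = 8.227

d₁ = 1/p₁ = 1/0.3401″ = 2.9403 pc; d₂ = 1/p₂ = 1/0.5263″ = 1.9001 pc.
M₁ = m₁ − 5 log₁₀ d₁ + 5 = 9.71 − 2.3420 + 5 = 12.3680.
M₂ = 11.05 − 1.3939 + 5 = 14.6561.
L₁/L₂ = 10^(0.4(M₂ − M₁)) = 10^(0.4 × 2.2881) = 10^0.91524 = 8.227.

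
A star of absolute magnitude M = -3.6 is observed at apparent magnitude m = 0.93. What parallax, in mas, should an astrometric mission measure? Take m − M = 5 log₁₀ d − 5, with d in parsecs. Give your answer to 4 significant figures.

m − M = 0.93 − (-3.6) = 4.53.
d = 10^((m−M)/5 + 1) = 10^1.906 = 80.538 pc.
p = 1/d = 1/80.538 = 0.012416 arcsec = 12.416 mas.

12.42 mas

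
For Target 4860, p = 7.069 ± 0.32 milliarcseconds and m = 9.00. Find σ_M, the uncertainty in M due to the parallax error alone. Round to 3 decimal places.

M = m − 5 log₁₀ d + 5 = m + 5 log₁₀ p + 5, so ∂M/∂p = 5/(p ln 10).
σ_M = (5/ln 10) · (σ_p/p) = 2.1715 × 0.32/7.069 = 2.1715 × 0.045268 = 0.098299.

σ_M = 0.098 mag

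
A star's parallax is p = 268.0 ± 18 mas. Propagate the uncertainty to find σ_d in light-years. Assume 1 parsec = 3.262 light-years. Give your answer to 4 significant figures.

d = 1/p, so σ_d = σ_p / p².
σ_d = 0.0180 / (0.2680)² = 0.0180 / 0.071824 = 0.25061 pc = 0.25061 × 3.262 ly = 0.81749 ly.

0.8175 ly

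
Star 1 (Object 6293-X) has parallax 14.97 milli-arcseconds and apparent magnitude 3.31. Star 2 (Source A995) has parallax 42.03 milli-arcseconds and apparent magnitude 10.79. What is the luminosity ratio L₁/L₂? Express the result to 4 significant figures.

L₁/L₂ = 7739

d₁ = 1/p₁ = 1/0.01497″ = 66.8 pc; d₂ = 1/p₂ = 1/0.04203″ = 23.793 pc.
M₁ = m₁ − 5 log₁₀ d₁ + 5 = 3.31 − 9.1239 + 5 = -0.8139.
M₂ = 10.79 − 6.8822 + 5 = 8.9078.
L₁/L₂ = 10^(0.4(M₂ − M₁)) = 10^(0.4 × 9.7217) = 10^3.88868 = 7738.9.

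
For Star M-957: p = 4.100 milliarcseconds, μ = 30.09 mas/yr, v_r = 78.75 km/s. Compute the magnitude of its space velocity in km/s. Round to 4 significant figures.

86.09 km/s

d = 1/p = 1/0.004100″ = 243.9 pc.
μ = 30.09 mas/yr = 0.03009 ″/yr.
v_t = 4.740 μ d = 4.740 × 0.03009 × 243.9 = 34.787 km/s.
v = √(v_r² + v_t²) = √(78.75² + 34.787²) = √7411.7 = 86.091 km/s.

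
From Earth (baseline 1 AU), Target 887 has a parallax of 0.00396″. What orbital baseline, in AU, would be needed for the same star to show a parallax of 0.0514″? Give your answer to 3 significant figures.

Parallax scales linearly with baseline: p ∝ B, so B = p_target / p_Earth × 1 AU.
B = 0.0514 / 0.00396 = 12.98 AU.

13.0 AU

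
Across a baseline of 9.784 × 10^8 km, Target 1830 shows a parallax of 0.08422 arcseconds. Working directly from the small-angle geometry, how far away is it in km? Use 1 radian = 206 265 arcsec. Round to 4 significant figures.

θ = 0.08422″ = 0.08422/206265 = 4.0831 × 10^-7 rad.
d = B/θ = (9.784 × 10^8) / (4.0831 × 10^-7) = 2.3962 × 10^15 km.

2.396 × 10^15 km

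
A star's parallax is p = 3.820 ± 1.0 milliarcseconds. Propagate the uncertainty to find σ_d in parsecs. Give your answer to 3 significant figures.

68.5 pc

d = 1/p, so σ_d = σ_p / p².
σ_d = 0.00100 / (0.003820)² = 0.00100 / 0.000014592 = 68.531 pc.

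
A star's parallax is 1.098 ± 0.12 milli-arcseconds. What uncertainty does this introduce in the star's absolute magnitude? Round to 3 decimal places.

M = m − 5 log₁₀ d + 5 = m + 5 log₁₀ p + 5, so ∂M/∂p = 5/(p ln 10).
σ_M = (5/ln 10) · (σ_p/p) = 2.1715 × 0.12/1.098 = 2.1715 × 0.10929 = 0.23732.

σ_M = 0.237 mag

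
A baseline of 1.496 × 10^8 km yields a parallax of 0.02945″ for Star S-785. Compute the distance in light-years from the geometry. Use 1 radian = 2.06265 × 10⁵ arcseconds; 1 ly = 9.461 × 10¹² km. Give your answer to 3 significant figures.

111 ly

θ = 0.02945″ = 0.02945/206265 = 1.4278 × 10^-7 rad.
d = B/θ = (1.496 × 10^8) / (1.4278 × 10^-7) = 1.0478 × 10^15 km = (1.0478 × 10^15) / (9.461 × 10^12) ly = 110.75 ly.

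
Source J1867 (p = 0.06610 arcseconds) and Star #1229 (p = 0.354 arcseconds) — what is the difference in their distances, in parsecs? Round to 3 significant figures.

12.3 pc

d_A = 1/0.06610″ = 15.129 pc; d_B = 1/0.3540″ = 2.8249 pc.
|d_B − d_A| = |2.8249 − 15.129| = 12.304 pc.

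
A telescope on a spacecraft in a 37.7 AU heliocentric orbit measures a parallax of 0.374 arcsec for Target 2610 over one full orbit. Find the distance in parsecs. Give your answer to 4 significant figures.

With baseline B (in AU) and parallax p (in arcsec), d = B/p parsecs.
d = 37.7 / 0.374 = 100.8 pc.

100.8 pc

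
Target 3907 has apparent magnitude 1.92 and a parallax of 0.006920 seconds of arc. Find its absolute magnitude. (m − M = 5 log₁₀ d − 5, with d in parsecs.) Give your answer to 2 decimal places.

d = 1/p = 1/0.006920″ = 144.51 pc.
m − M = 5 log₁₀(144.51) − 5 = 10.7995 − 5 = 5.7995.
M = m − (m − M) = 1.92 − 5.7995 = -3.88.

M = -3.88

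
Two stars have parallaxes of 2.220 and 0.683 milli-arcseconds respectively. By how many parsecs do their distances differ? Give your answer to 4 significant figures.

1014 pc

d_A = 1/0.002220″ = 450.45 pc; d_B = 1/0.0006830″ = 1464.1 pc.
|d_B − d_A| = |1464.1 − 450.45| = 1013.7 pc.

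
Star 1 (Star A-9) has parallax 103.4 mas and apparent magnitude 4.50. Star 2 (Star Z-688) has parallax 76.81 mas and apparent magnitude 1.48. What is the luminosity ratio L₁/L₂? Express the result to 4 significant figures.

L₁/L₂ = 0.03418

d₁ = 1/p₁ = 1/0.1034″ = 9.6712 pc; d₂ = 1/p₂ = 1/0.07681″ = 13.019 pc.
M₁ = m₁ − 5 log₁₀ d₁ + 5 = 4.50 − 4.9274 + 5 = 4.5726.
M₂ = 1.48 − 5.5729 + 5 = 0.9071.
L₁/L₂ = 10^(0.4(M₂ − M₁)) = 10^(0.4 × (-3.6655)) = 10^(-1.46620) = 0.034182.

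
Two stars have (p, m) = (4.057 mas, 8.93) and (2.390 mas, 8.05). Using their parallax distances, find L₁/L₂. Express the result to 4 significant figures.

d₁ = 1/p₁ = 1/0.004057″ = 246.49 pc; d₂ = 1/p₂ = 1/0.002390″ = 418.41 pc.
M₁ = m₁ − 5 log₁₀ d₁ + 5 = 8.93 − 11.9590 + 5 = 1.9710.
M₂ = 8.05 − 13.1080 + 5 = -0.0580.
L₁/L₂ = 10^(0.4(M₂ − M₁)) = 10^(0.4 × (-2.0290)) = 10^(-0.81160) = 0.15431.

L₁/L₂ = 0.1543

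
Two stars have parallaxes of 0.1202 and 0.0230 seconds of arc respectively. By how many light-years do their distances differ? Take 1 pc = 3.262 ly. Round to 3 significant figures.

d_A = 1/0.1202″ = 8.3195 pc; d_B = 1/0.02300″ = 43.478 pc.
|d_B − d_A| = |43.478 − 8.3195| = 35.159 pc = 35.159 × 3.262 ly = 114.69 ly.

115 ly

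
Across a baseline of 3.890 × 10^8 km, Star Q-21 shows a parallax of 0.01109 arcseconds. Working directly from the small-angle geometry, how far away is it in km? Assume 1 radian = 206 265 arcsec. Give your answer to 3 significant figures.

7.24 × 10^15 km

θ = 0.01109″ = 0.01109/206265 = 5.3766 × 10^-8 rad.
d = B/θ = (3.890 × 10^8) / (5.3766 × 10^-8) = 7.2351 × 10^15 km.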